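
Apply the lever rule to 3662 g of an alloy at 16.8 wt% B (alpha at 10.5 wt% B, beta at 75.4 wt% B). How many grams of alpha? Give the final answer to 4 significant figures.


f_alpha = (C_beta - C0) / (C_beta - C_alpha)
f_alpha = (75.4 - 16.8) / (75.4 - 10.5) = 0.902928
m_alpha = f_alpha * m_total = 0.902928 * 3662 = 3307 g


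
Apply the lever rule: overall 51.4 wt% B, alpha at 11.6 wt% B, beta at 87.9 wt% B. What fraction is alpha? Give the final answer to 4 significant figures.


f_alpha = (C_beta - C0) / (C_beta - C_alpha)
f_alpha = (87.9 - 51.4) / (87.9 - 11.6)
f_alpha = 0.4784


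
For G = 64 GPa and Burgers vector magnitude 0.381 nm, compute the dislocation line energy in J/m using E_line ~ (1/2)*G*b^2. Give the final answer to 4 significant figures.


E = G*b^2/2
b = 0.381 nm = 3.81e-10 m
G = 64 GPa = 6.4e+10 Pa
E = 0.5 * 6.4e+10 * (3.81e-10)^2
E = 4.645e-09 J/m


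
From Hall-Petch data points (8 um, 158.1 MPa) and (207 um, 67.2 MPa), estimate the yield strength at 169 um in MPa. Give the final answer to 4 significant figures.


sigma_y = sigma0 + k / sqrt(d)
1/sqrt(d1) = 1/sqrt(8e-06) = 353.553;  1/sqrt(d2) = 69.5048
k = (sigma1 - sigma2) / (1/sqrt(d1) - 1/sqrt(d2)) = (158.1 - 67.2) / (353.553 - 69.5048) = 0.320016 MPa*m^0.5
sigma0 = sigma1 - k/sqrt(d1) = 158.1 - 0.320016*353.553 = 44.9574 MPa
sigma_y(d3) = 44.9574 + 0.320016 / sqrt(1.69e-04) = 69.57 MPa


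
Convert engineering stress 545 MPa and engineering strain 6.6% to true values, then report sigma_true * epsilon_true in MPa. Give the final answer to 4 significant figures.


sigma_true = sigma_eng * (1 + epsilon_eng)
sigma_true = 545 * (1 + 0.066) = 580.97 MPa
epsilon_true = ln(1 + epsilon_eng)
epsilon_true = ln(1 + 0.066) = 0.0639133
sigma_true * epsilon_true = 580.97 * 0.0639133 = 37.13 MPa


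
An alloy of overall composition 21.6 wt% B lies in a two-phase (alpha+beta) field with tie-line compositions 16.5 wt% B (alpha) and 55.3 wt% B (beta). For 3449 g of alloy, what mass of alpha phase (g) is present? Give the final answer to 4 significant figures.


f_alpha = (C_beta - C0) / (C_beta - C_alpha)
f_alpha = (55.3 - 21.6) / (55.3 - 16.5) = 0.868557
m_alpha = f_alpha * m_total = 0.868557 * 3449 = 2996 g


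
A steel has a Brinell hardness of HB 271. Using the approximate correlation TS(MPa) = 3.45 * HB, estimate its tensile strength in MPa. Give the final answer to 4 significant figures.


TS (MPa) = 3.45 * HB
TS = 3.45 * 271
TS = 935 MPa


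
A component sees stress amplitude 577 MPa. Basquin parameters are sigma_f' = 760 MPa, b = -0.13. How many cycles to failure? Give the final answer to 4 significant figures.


sigma_a = sigma_f' * (2*Nf)^b
2*Nf = (sigma_a / sigma_f')^(1/b)
2*Nf = (577 / 760)^(1/-0.13)
2*Nf = 8.32321
Nf = 4.162 cycles


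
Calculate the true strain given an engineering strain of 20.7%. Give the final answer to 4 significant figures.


epsilon_true = ln(1 + epsilon_eng)
epsilon_true = ln(1 + 0.207)
epsilon_true = 0.1881


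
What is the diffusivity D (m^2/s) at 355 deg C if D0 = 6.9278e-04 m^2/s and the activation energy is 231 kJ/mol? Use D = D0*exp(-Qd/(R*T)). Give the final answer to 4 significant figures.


D = D0 * exp(-Qd / (R*T))
T = 628.15 K
D = 6.9278e-04 * exp(-231e3 / (8.314 * 628.15))
D = 4.274e-23 m^2/s


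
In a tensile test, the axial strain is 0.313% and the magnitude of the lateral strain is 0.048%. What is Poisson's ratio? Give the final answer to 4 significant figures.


nu = -epsilon_lat / epsilon_axial
Lateral strain is contraction (negative), so using magnitudes:
nu = 0.048 / 0.313
nu = 0.1534


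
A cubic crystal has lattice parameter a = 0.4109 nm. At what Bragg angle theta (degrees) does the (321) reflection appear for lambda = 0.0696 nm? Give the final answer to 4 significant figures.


d = a / sqrt(h^2+k^2+l^2)
d = 0.4109 / sqrt(14) = 0.109818 nm
lambda = 2*d*sin(theta)  =>  sin(theta) = lambda / (2*d)
sin(theta) = 0.0696 / (2 * 0.109818) = 0.316889
theta = 18.47 deg


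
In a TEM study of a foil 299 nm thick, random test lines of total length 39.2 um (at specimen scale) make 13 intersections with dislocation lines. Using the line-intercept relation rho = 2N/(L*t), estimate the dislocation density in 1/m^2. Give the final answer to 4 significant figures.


rho = 2N / (L * t)
L = 39.2 um = 3.92e-05 m, t = 299 nm = 2.99e-07 m
rho = 2 * 13 / (3.92e-05 * 2.99e-07)
rho = 2.218e+12 1/m^2


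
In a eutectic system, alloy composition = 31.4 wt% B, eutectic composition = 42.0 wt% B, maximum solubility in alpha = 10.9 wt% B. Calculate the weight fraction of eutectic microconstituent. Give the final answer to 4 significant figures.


f_primary = (C_e - C0) / (C_e - C_alpha_max)
f_primary = (42.0 - 31.4) / (42.0 - 10.9)
f_primary = 0.340836
f_eutectic = 1 - 0.340836 = 0.6592


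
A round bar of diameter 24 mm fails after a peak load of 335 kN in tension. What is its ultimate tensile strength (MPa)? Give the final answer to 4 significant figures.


A0 = pi*(d/2)^2 = pi*(24/2)^2 = 452.389 mm^2
UTS = F_max / A0 = 335*1000 / 452.389
UTS = 740.5 MPa


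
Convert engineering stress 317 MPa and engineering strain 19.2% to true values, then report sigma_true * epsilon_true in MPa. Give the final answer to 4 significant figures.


sigma_true = sigma_eng * (1 + epsilon_eng)
sigma_true = 317 * (1 + 0.192) = 377.864 MPa
epsilon_true = ln(1 + epsilon_eng)
epsilon_true = ln(1 + 0.192) = 0.175633
sigma_true * epsilon_true = 377.864 * 0.175633 = 66.37 MPa


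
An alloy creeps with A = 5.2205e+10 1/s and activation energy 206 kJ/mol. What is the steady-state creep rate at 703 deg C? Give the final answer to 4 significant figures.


rate = A * exp(-Q / (R*T))
T = 703 + 273.15 = 976.15 K
rate = 5.2205e+10 * exp(-206e3 / (8.314 * 976.15))
rate = 0.4944 1/s


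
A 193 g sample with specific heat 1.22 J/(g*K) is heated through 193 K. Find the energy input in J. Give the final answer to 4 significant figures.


Q = m * cp * dT
Q = 193 * 1.22 * 193
Q = 45440 J


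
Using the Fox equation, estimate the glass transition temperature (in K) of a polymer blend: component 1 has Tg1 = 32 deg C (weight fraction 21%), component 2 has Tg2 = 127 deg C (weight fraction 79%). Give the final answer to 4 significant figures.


1/Tg = w1/Tg1 + w2/Tg2 (in Kelvin)
Tg1 = 305.15 K, Tg2 = 400.15 K
1/Tg = 0.21/305.15 + 0.79/400.15
Tg = 375.6 K


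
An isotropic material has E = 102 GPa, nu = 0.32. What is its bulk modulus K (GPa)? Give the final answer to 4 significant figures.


K = E / (3*(1-2*nu))
K = 102 / (3*(1-2*0.32))
K = 94.44 GPa


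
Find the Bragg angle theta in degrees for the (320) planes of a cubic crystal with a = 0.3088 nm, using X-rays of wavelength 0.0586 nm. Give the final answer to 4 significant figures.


d = a / sqrt(h^2+k^2+l^2)
d = 0.3088 / sqrt(13) = 0.0856457 nm
lambda = 2*d*sin(theta)  =>  sin(theta) = lambda / (2*d)
sin(theta) = 0.0586 / (2 * 0.0856457) = 0.342107
theta = 20.01 deg


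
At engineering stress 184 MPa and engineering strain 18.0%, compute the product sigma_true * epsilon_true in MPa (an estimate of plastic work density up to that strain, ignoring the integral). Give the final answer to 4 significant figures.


sigma_true = sigma_eng * (1 + epsilon_eng)
sigma_true = 184 * (1 + 0.18) = 217.12 MPa
epsilon_true = ln(1 + epsilon_eng)
epsilon_true = ln(1 + 0.18) = 0.165514
sigma_true * epsilon_true = 217.12 * 0.165514 = 35.94 MPa


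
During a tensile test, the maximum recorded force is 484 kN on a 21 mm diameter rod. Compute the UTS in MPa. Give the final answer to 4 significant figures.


A0 = pi*(d/2)^2 = pi*(21/2)^2 = 346.361 mm^2
UTS = F_max / A0 = 484*1000 / 346.361
UTS = 1397 MPa


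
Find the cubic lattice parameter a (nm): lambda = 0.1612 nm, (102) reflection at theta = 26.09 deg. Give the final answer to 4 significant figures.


d = lambda / (2*sin(theta))
d = 0.1612 / (2*sin(26.09 deg))
d = 0.183272 nm
a = d * sqrt(h^2+k^2+l^2) = 0.183272 * sqrt(5)
a = 0.4098 nm


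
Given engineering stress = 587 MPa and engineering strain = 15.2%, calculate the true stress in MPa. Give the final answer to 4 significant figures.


sigma_true = sigma_eng * (1 + epsilon_eng)
sigma_true = 587 * (1 + 0.152)
sigma_true = 676.2 MPa


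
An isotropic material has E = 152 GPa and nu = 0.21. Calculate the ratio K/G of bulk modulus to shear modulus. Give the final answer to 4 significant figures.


G = E / (2*(1+nu))
G = 152 / (2*(1+0.21)) = 62.8099 GPa
K = E / (3*(1-2*nu))
K = 152 / (3*(1-2*0.21)) = 87.3563 GPa
K/G = 87.3563 / 62.8099 = 1.391


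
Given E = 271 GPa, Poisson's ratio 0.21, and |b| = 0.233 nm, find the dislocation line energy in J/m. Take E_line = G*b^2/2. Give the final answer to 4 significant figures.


Step 1: G = E / (2*(1+nu))
G = 271 / (2*(1+0.21)) = 111.983 GPa = 1.11983e+11 Pa
Step 2: E_line = G*b^2/2
b = 0.233 nm = 2.33e-10 m
E_line = 0.5 * 1.11983e+11 * (2.33e-10)^2 = 3.04e-09 J/m


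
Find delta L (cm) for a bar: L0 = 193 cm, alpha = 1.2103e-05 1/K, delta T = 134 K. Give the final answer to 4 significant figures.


dL = L0 * alpha * dT
dL = 193 * 1.2103e-05 * 134
dL = 0.313 cm


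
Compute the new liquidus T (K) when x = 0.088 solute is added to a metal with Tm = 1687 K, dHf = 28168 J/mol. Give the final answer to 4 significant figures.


dT = R*Tm^2*x / dHf
dT = 8.314 * 1687^2 * 0.088 / 28168
dT = 73.9208 K
T_new = 1687 - 73.9208 = 1613 K


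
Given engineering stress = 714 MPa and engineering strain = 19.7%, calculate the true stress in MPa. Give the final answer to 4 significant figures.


sigma_true = sigma_eng * (1 + epsilon_eng)
sigma_true = 714 * (1 + 0.197)
sigma_true = 854.7 MPa


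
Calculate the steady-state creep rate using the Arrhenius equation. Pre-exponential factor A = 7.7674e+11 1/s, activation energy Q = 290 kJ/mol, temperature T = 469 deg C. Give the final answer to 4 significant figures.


rate = A * exp(-Q / (R*T))
T = 469 + 273.15 = 742.15 K
rate = 7.7674e+11 * exp(-290e3 / (8.314 * 742.15))
rate = 3.01e-09 1/s


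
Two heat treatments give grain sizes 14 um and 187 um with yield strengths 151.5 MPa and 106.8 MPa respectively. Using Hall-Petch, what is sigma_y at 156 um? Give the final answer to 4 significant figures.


sigma_y = sigma0 + k / sqrt(d)
1/sqrt(d1) = 1/sqrt(1.4e-05) = 267.261;  1/sqrt(d2) = 73.1272
k = (sigma1 - sigma2) / (1/sqrt(d1) - 1/sqrt(d2)) = (151.5 - 106.8) / (267.261 - 73.1272) = 0.230253 MPa*m^0.5
sigma0 = sigma1 - k/sqrt(d1) = 151.5 - 0.230253*267.261 = 89.9622 MPa
sigma_y(d3) = 89.9622 + 0.230253 / sqrt(1.56e-04) = 108.4 MPa


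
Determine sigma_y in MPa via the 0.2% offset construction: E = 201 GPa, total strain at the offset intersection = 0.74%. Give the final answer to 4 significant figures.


Offset strain = 0.002
Elastic strain at yield = total_strain - offset = 7.4e-03 - 0.002 = 5.4e-03
sigma_y = E * elastic_strain = 201000 * 5.4e-03
sigma_y = 1085 MPa


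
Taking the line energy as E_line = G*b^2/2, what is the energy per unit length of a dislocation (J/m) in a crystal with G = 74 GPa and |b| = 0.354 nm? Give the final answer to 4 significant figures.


E = G*b^2/2
b = 0.354 nm = 3.54e-10 m
G = 74 GPa = 7.4e+10 Pa
E = 0.5 * 7.4e+10 * (3.54e-10)^2
E = 4.637e-09 J/m


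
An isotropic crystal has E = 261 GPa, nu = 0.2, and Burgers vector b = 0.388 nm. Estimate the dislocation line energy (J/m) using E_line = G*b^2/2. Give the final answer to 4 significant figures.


Step 1: G = E / (2*(1+nu))
G = 261 / (2*(1+0.2)) = 108.75 GPa = 1.0875e+11 Pa
Step 2: E_line = G*b^2/2
b = 0.388 nm = 3.88e-10 m
E_line = 0.5 * 1.0875e+11 * (3.88e-10)^2 = 8.186e-09 J/m


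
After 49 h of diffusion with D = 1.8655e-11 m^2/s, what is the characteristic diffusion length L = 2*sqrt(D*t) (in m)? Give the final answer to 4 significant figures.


t = 49 hr = 176400 s
Diffusion length = 2*sqrt(D*t)
= 2*sqrt(1.8655e-11 * 176400)
= 3.628e-03 m


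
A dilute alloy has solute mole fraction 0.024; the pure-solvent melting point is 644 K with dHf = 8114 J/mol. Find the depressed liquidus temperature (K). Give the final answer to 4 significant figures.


dT = R*Tm^2*x / dHf
dT = 8.314 * 644^2 * 0.024 / 8114
dT = 10.199 K
T_new = 644 - 10.199 = 633.8 K


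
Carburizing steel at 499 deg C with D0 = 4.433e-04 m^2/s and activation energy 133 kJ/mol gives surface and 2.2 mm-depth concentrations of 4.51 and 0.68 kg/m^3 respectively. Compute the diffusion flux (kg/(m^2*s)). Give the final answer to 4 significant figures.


Step 1: D = D0 * exp(-Qd/(R*T))
T = 499 + 273.15 = 772.15 K
D = 4.433e-04 * exp(-133e3 / (8.314 * 772.15)) = 4.45808e-13 m^2/s
Step 2: J = D * (C1 - C2) / dx
J = 4.45808e-13 * (4.51 - 0.68) / 2.2e-03
J = 7.761e-10 kg/(m^2*s)


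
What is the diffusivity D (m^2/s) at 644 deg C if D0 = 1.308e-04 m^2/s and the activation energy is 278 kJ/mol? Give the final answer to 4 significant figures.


D = D0 * exp(-Qd / (R*T))
T = 917.15 K
D = 1.308e-04 * exp(-278e3 / (8.314 * 917.15))
D = 1.919e-20 m^2/s


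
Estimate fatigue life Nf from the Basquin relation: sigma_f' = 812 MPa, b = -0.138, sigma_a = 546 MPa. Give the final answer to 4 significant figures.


sigma_a = sigma_f' * (2*Nf)^b
2*Nf = (sigma_a / sigma_f')^(1/b)
2*Nf = (546 / 812)^(1/-0.138)
2*Nf = 17.7423
Nf = 8.871 cycles


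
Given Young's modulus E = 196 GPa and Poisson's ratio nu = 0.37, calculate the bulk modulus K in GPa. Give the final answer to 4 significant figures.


K = E / (3*(1-2*nu))
K = 196 / (3*(1-2*0.37))
K = 251.3 GPa


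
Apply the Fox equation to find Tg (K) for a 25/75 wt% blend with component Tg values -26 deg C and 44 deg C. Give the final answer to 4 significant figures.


1/Tg = w1/Tg1 + w2/Tg2 (in Kelvin)
Tg1 = 247.15 K, Tg2 = 317.15 K
1/Tg = 0.25/247.15 + 0.75/317.15
Tg = 296.2 K


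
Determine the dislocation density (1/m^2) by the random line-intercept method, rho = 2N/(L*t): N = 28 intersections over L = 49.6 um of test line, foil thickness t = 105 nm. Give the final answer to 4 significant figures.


rho = 2N / (L * t)
L = 49.6 um = 4.96e-05 m, t = 105 nm = 1.05e-07 m
rho = 2 * 28 / (4.96e-05 * 1.05e-07)
rho = 1.075e+13 1/m^2


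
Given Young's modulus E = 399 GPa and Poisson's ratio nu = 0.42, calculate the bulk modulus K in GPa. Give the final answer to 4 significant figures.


K = E / (3*(1-2*nu))
K = 399 / (3*(1-2*0.42))
K = 831.3 GPa


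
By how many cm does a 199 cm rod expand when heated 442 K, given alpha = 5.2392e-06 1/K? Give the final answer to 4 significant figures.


dL = L0 * alpha * dT
dL = 199 * 5.2392e-06 * 442
dL = 0.4608 cm


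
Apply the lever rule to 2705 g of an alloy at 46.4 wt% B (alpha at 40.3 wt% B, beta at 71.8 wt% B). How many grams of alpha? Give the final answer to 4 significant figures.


f_alpha = (C_beta - C0) / (C_beta - C_alpha)
f_alpha = (71.8 - 46.4) / (71.8 - 40.3) = 0.806349
m_alpha = f_alpha * m_total = 0.806349 * 2705 = 2181 g


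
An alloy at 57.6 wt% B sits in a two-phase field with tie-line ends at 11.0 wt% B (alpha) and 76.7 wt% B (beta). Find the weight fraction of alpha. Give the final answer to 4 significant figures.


f_alpha = (C_beta - C0) / (C_beta - C_alpha)
f_alpha = (76.7 - 57.6) / (76.7 - 11.0)
f_alpha = 0.2907


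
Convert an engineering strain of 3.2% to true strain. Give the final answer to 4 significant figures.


epsilon_true = ln(1 + epsilon_eng)
epsilon_true = ln(1 + 0.032)
epsilon_true = 0.0315


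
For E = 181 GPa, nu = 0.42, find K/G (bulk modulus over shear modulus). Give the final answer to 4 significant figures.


G = E / (2*(1+nu))
G = 181 / (2*(1+0.42)) = 63.7324 GPa
K = E / (3*(1-2*nu))
K = 181 / (3*(1-2*0.42)) = 377.083 GPa
K/G = 377.083 / 63.7324 = 5.917


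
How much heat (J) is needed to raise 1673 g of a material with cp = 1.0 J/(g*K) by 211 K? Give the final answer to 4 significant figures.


Q = m * cp * dT
Q = 1673 * 1.0 * 211
Q = 353000 J


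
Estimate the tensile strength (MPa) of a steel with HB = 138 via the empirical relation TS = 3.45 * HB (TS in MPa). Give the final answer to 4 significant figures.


TS (MPa) = 3.45 * HB
TS = 3.45 * 138
TS = 476.1 MPa


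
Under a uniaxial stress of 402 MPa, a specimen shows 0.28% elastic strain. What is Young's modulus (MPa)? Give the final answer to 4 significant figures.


E = sigma / epsilon
epsilon = 0.28% = 2.8e-03
E = 402 / 2.8e-03
E = 143600 MPa


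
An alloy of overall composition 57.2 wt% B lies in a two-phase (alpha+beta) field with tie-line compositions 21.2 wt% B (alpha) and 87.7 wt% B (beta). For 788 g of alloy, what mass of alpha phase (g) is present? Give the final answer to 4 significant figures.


f_alpha = (C_beta - C0) / (C_beta - C_alpha)
f_alpha = (87.7 - 57.2) / (87.7 - 21.2) = 0.458647
m_alpha = f_alpha * m_total = 0.458647 * 788 = 361.4 g


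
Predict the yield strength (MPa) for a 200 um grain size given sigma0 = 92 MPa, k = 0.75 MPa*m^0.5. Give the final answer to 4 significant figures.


sigma_y = sigma0 + k / sqrt(d)
d = 200 um = 2e-04 m
sigma_y = 92 + 0.75 / sqrt(2e-04)
sigma_y = 145 MPa


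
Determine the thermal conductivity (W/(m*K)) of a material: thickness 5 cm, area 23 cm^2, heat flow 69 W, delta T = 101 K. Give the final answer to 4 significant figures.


k = Q*L / (A*dT)
L = 0.05 m, A = 2.3e-03 m^2
k = 69 * 0.05 / (2.3e-03 * 101)
k = 14.85 W/(m*K)


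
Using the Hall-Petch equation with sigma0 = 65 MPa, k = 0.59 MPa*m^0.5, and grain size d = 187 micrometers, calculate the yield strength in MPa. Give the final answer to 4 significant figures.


sigma_y = sigma0 + k / sqrt(d)
d = 187 um = 1.87e-04 m
sigma_y = 65 + 0.59 / sqrt(1.87e-04)
sigma_y = 108.1 MPa


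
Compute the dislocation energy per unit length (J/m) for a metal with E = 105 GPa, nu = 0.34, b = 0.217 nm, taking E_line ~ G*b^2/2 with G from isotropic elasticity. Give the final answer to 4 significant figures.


Step 1: G = E / (2*(1+nu))
G = 105 / (2*(1+0.34)) = 39.1791 GPa = 3.91791e+10 Pa
Step 2: E_line = G*b^2/2
b = 0.217 nm = 2.17e-10 m
E_line = 0.5 * 3.91791e+10 * (2.17e-10)^2 = 9.225e-10 J/m


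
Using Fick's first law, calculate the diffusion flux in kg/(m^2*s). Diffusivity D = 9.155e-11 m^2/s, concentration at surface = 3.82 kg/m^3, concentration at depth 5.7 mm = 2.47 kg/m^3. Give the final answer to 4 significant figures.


J = -D * (dC/dx) = D * (C1 - C2) / dx
J = 9.155e-11 * (3.82 - 2.47) / 5.7e-03
J = 2.168e-08 kg/(m^2*s)


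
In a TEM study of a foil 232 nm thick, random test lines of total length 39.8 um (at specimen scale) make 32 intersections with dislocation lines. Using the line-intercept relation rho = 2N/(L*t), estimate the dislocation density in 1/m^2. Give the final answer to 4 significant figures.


rho = 2N / (L * t)
L = 39.8 um = 3.98e-05 m, t = 232 nm = 2.32e-07 m
rho = 2 * 32 / (3.98e-05 * 2.32e-07)
rho = 6.931e+12 1/m^2


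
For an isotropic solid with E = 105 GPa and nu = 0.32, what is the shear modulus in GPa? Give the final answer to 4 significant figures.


G = E / (2*(1+nu))
G = 105 / (2*(1+0.32))
G = 39.77 GPa


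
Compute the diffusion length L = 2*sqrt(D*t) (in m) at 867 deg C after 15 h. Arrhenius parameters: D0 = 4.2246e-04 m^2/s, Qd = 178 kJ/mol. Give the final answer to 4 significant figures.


Step 1: D = D0 * exp(-Qd/(R*T))
T = 1140.15 K
D = 4.2246e-04 * exp(-178e3 / (8.314 * 1140.15)) = 2.95549e-12 m^2/s
Step 2: L = 2*sqrt(D*t)
t = 15 h = 54000 s
L = 2*sqrt(2.95549e-12 * 54000) = 7.99e-04 m


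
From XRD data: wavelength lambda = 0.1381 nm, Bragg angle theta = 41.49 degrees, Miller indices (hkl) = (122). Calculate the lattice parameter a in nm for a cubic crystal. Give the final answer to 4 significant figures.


d = lambda / (2*sin(theta))
d = 0.1381 / (2*sin(41.49 deg))
d = 0.104228 nm
a = d * sqrt(h^2+k^2+l^2) = 0.104228 * sqrt(9)
a = 0.3127 nm


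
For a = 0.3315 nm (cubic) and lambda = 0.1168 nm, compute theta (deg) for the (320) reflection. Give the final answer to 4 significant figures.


d = a / sqrt(h^2+k^2+l^2)
d = 0.3315 / sqrt(13) = 0.0919416 nm
lambda = 2*d*sin(theta)  =>  sin(theta) = lambda / (2*d)
sin(theta) = 0.1168 / (2 * 0.0919416) = 0.635186
theta = 39.43 deg


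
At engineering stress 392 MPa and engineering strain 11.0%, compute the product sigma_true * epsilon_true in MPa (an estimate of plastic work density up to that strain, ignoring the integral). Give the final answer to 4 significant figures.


sigma_true = sigma_eng * (1 + epsilon_eng)
sigma_true = 392 * (1 + 0.11) = 435.12 MPa
epsilon_true = ln(1 + epsilon_eng)
epsilon_true = ln(1 + 0.11) = 0.10436
sigma_true * epsilon_true = 435.12 * 0.10436 = 45.41 MPa


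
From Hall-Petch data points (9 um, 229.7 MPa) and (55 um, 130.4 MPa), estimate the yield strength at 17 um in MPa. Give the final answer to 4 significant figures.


sigma_y = sigma0 + k / sqrt(d)
1/sqrt(d1) = 1/sqrt(9e-06) = 333.333;  1/sqrt(d2) = 134.84
k = (sigma1 - sigma2) / (1/sqrt(d1) - 1/sqrt(d2)) = (229.7 - 130.4) / (333.333 - 134.84) = 0.500269 MPa*m^0.5
sigma0 = sigma1 - k/sqrt(d1) = 229.7 - 0.500269*333.333 = 62.9438 MPa
sigma_y(d3) = 62.9438 + 0.500269 / sqrt(1.7e-05) = 184.3 MPa


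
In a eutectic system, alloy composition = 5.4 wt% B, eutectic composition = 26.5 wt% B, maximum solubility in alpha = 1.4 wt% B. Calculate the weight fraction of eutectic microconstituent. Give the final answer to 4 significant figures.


f_primary = (C_e - C0) / (C_e - C_alpha_max)
f_primary = (26.5 - 5.4) / (26.5 - 1.4)
f_primary = 0.840637
f_eutectic = 1 - 0.840637 = 0.1594


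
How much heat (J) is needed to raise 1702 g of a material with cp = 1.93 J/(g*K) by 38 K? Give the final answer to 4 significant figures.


Q = m * cp * dT
Q = 1702 * 1.93 * 38
Q = 124800 J


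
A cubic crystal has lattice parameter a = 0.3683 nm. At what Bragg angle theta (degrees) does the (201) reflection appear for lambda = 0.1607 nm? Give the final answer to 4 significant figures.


d = a / sqrt(h^2+k^2+l^2)
d = 0.3683 / sqrt(5) = 0.164709 nm
lambda = 2*d*sin(theta)  =>  sin(theta) = lambda / (2*d)
sin(theta) = 0.1607 / (2 * 0.164709) = 0.487831
theta = 29.2 deg


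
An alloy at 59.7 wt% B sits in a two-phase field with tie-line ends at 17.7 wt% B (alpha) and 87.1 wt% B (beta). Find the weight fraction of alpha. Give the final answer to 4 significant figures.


f_alpha = (C_beta - C0) / (C_beta - C_alpha)
f_alpha = (87.1 - 59.7) / (87.1 - 17.7)
f_alpha = 0.3948


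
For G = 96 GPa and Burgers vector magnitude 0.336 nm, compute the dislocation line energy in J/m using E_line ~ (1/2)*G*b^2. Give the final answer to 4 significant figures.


E = G*b^2/2
b = 0.336 nm = 3.36e-10 m
G = 96 GPa = 9.6e+10 Pa
E = 0.5 * 9.6e+10 * (3.36e-10)^2
E = 5.419e-09 J/m


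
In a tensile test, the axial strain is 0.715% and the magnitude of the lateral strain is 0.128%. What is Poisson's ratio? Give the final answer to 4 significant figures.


nu = -epsilon_lat / epsilon_axial
Lateral strain is contraction (negative), so using magnitudes:
nu = 0.128 / 0.715
nu = 0.179


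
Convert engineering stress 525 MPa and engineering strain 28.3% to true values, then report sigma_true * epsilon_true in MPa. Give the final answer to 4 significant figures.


sigma_true = sigma_eng * (1 + epsilon_eng)
sigma_true = 525 * (1 + 0.283) = 673.575 MPa
epsilon_true = ln(1 + epsilon_eng)
epsilon_true = ln(1 + 0.283) = 0.249201
sigma_true * epsilon_true = 673.575 * 0.249201 = 167.9 MPa


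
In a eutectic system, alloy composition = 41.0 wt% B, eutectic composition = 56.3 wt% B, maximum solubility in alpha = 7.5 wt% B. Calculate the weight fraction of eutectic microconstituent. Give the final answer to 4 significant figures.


f_primary = (C_e - C0) / (C_e - C_alpha_max)
f_primary = (56.3 - 41.0) / (56.3 - 7.5)
f_primary = 0.313525
f_eutectic = 1 - 0.313525 = 0.6865


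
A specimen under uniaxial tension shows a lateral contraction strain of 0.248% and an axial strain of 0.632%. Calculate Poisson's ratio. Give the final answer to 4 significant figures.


nu = -epsilon_lat / epsilon_axial
Lateral strain is contraction (negative), so using magnitudes:
nu = 0.248 / 0.632
nu = 0.3924


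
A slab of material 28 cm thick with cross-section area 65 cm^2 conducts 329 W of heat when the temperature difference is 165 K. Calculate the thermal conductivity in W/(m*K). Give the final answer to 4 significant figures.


k = Q*L / (A*dT)
L = 0.28 m, A = 6.5e-03 m^2
k = 329 * 0.28 / (6.5e-03 * 165)
k = 85.89 W/(m*K)


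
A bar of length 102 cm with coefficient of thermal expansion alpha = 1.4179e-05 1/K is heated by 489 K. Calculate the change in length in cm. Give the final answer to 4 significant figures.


dL = L0 * alpha * dT
dL = 102 * 1.4179e-05 * 489
dL = 0.7072 cm


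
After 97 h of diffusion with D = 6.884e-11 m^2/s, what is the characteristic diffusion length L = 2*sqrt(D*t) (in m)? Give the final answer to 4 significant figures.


t = 97 hr = 349200 s
Diffusion length = 2*sqrt(D*t)
= 2*sqrt(6.884e-11 * 349200)
= 9.806e-03 m


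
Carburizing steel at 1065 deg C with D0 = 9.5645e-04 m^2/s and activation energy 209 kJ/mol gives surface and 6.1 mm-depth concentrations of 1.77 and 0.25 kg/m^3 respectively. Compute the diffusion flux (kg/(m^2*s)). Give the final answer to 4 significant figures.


Step 1: D = D0 * exp(-Qd/(R*T))
T = 1065 + 273.15 = 1338.15 K
D = 9.5645e-04 * exp(-209e3 / (8.314 * 1338.15)) = 6.63834e-12 m^2/s
Step 2: J = D * (C1 - C2) / dx
J = 6.63834e-12 * (1.77 - 0.25) / 6.1e-03
J = 1.654e-09 kg/(m^2*s)


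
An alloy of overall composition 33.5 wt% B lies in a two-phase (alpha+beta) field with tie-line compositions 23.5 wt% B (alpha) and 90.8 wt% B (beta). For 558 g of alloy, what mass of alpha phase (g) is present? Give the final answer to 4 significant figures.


f_alpha = (C_beta - C0) / (C_beta - C_alpha)
f_alpha = (90.8 - 33.5) / (90.8 - 23.5) = 0.851412
m_alpha = f_alpha * m_total = 0.851412 * 558 = 475.1 g


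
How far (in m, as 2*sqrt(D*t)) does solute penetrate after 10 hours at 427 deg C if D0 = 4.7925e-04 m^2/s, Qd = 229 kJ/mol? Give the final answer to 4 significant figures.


Step 1: D = D0 * exp(-Qd/(R*T))
T = 700.15 K
D = 4.7925e-04 * exp(-229e3 / (8.314 * 700.15)) = 3.93928e-21 m^2/s
Step 2: L = 2*sqrt(D*t)
t = 10 h = 36000 s
L = 2*sqrt(3.93928e-21 * 36000) = 2.382e-08 m


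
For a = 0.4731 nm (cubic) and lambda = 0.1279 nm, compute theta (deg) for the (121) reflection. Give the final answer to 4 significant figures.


d = a / sqrt(h^2+k^2+l^2)
d = 0.4731 / sqrt(6) = 0.193142 nm
lambda = 2*d*sin(theta)  =>  sin(theta) = lambda / (2*d)
sin(theta) = 0.1279 / (2 * 0.193142) = 0.331103
theta = 19.34 deg


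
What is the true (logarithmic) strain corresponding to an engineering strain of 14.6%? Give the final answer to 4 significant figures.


epsilon_true = ln(1 + epsilon_eng)
epsilon_true = ln(1 + 0.146)
epsilon_true = 0.1363


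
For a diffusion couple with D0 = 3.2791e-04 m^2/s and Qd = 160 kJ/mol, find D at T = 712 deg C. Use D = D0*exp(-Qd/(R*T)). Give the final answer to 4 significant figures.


D = D0 * exp(-Qd / (R*T))
T = 985.15 K
D = 3.2791e-04 * exp(-160e3 / (8.314 * 985.15))
D = 1.076e-12 m^2/s


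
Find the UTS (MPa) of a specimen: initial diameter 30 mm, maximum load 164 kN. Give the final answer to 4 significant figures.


A0 = pi*(d/2)^2 = pi*(30/2)^2 = 706.858 mm^2
UTS = F_max / A0 = 164*1000 / 706.858
UTS = 232 MPa


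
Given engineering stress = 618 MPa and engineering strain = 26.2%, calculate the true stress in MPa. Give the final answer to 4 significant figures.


sigma_true = sigma_eng * (1 + epsilon_eng)
sigma_true = 618 * (1 + 0.262)
sigma_true = 779.9 MPa


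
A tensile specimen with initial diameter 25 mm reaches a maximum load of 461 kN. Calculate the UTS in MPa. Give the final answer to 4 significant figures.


A0 = pi*(d/2)^2 = pi*(25/2)^2 = 490.874 mm^2
UTS = F_max / A0 = 461*1000 / 490.874
UTS = 939.1 MPa


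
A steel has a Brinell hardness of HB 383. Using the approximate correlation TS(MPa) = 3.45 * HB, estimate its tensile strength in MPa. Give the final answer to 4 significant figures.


TS (MPa) = 3.45 * HB
TS = 3.45 * 383
TS = 1321 MPa


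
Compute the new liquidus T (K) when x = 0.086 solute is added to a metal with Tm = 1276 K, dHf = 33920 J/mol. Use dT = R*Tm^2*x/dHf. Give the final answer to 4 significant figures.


dT = R*Tm^2*x / dHf
dT = 8.314 * 1276^2 * 0.086 / 33920
dT = 34.3205 K
T_new = 1276 - 34.3205 = 1242 K


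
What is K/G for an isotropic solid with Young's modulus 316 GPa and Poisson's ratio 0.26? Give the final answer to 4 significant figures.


G = E / (2*(1+nu))
G = 316 / (2*(1+0.26)) = 125.397 GPa
K = E / (3*(1-2*nu))
K = 316 / (3*(1-2*0.26)) = 219.444 GPa
K/G = 219.444 / 125.397 = 1.75


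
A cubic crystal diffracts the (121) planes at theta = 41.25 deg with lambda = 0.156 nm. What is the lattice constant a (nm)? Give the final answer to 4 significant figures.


d = lambda / (2*sin(theta))
d = 0.156 / (2*sin(41.25 deg))
d = 0.118299 nm
a = d * sqrt(h^2+k^2+l^2) = 0.118299 * sqrt(6)
a = 0.2898 nm


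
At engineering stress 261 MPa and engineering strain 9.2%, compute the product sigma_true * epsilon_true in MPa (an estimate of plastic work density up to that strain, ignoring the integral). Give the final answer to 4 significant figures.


sigma_true = sigma_eng * (1 + epsilon_eng)
sigma_true = 261 * (1 + 0.092) = 285.012 MPa
epsilon_true = ln(1 + epsilon_eng)
epsilon_true = ln(1 + 0.092) = 0.0880109
sigma_true * epsilon_true = 285.012 * 0.0880109 = 25.08 MPa


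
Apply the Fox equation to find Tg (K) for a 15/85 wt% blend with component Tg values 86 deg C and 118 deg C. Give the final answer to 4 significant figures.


1/Tg = w1/Tg1 + w2/Tg2 (in Kelvin)
Tg1 = 359.15 K, Tg2 = 391.15 K
1/Tg = 0.15/359.15 + 0.85/391.15
Tg = 386 K


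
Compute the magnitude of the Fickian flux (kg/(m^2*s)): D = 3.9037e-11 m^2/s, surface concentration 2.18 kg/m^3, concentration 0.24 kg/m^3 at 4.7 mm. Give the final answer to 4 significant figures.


J = -D * (dC/dx) = D * (C1 - C2) / dx
J = 3.9037e-11 * (2.18 - 0.24) / 4.7e-03
J = 1.611e-08 kg/(m^2*s)


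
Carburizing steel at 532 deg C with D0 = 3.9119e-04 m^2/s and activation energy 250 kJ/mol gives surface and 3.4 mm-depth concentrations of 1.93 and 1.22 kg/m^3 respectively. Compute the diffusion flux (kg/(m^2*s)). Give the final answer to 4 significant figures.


Step 1: D = D0 * exp(-Qd/(R*T))
T = 532 + 273.15 = 805.15 K
D = 3.9119e-04 * exp(-250e3 / (8.314 * 805.15)) = 2.35986e-20 m^2/s
Step 2: J = D * (C1 - C2) / dx
J = 2.35986e-20 * (1.93 - 1.22) / 3.4e-03
J = 4.928e-18 kg/(m^2*s)


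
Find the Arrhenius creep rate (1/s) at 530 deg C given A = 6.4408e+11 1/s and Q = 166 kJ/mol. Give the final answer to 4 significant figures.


rate = A * exp(-Q / (R*T))
T = 530 + 273.15 = 803.15 K
rate = 6.4408e+11 * exp(-166e3 / (8.314 * 803.15))
rate = 10.29 1/s


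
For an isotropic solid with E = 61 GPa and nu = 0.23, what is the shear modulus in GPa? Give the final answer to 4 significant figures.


G = E / (2*(1+nu))
G = 61 / (2*(1+0.23))
G = 24.8 GPa


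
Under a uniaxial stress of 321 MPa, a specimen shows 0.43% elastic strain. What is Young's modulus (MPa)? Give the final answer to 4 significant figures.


E = sigma / epsilon
epsilon = 0.43% = 4.3e-03
E = 321 / 4.3e-03
E = 74650 MPa


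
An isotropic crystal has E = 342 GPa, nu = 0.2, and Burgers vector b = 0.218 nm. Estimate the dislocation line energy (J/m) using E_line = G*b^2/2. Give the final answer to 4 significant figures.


Step 1: G = E / (2*(1+nu))
G = 342 / (2*(1+0.2)) = 142.5 GPa = 1.425e+11 Pa
Step 2: E_line = G*b^2/2
b = 0.218 nm = 2.18e-10 m
E_line = 0.5 * 1.425e+11 * (2.18e-10)^2 = 3.386e-09 J/m


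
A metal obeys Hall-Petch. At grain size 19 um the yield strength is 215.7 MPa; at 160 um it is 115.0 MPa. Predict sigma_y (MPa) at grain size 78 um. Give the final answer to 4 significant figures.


sigma_y = sigma0 + k / sqrt(d)
1/sqrt(d1) = 1/sqrt(1.9e-05) = 229.416;  1/sqrt(d2) = 79.0569
k = (sigma1 - sigma2) / (1/sqrt(d1) - 1/sqrt(d2)) = (215.7 - 115.0) / (229.416 - 79.0569) = 0.669731 MPa*m^0.5
sigma0 = sigma1 - k/sqrt(d1) = 215.7 - 0.669731*229.416 = 62.0531 MPa
sigma_y(d3) = 62.0531 + 0.669731 / sqrt(7.8e-05) = 137.9 MPa


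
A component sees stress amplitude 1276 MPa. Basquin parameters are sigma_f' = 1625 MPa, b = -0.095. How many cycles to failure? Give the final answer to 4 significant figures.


sigma_a = sigma_f' * (2*Nf)^b
2*Nf = (sigma_a / sigma_f')^(1/b)
2*Nf = (1276 / 1625)^(1/-0.095)
2*Nf = 12.7436
Nf = 6.372 cycles


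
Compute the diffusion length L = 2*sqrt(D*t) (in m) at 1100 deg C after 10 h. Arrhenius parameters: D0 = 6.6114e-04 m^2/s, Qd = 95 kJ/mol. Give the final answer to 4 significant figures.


Step 1: D = D0 * exp(-Qd/(R*T))
T = 1373.15 K
D = 6.6114e-04 * exp(-95e3 / (8.314 * 1373.15)) = 1.60828e-07 m^2/s
Step 2: L = 2*sqrt(D*t)
t = 10 h = 36000 s
L = 2*sqrt(1.60828e-07 * 36000) = 0.1522 m


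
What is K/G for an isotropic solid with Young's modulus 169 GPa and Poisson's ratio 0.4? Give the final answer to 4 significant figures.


G = E / (2*(1+nu))
G = 169 / (2*(1+0.4)) = 60.3571 GPa
K = E / (3*(1-2*nu))
K = 169 / (3*(1-2*0.4)) = 281.667 GPa
K/G = 281.667 / 60.3571 = 4.667


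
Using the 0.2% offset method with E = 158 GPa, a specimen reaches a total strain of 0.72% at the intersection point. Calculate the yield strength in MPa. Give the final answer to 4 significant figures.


Offset strain = 0.002
Elastic strain at yield = total_strain - offset = 7.2e-03 - 0.002 = 5.2e-03
sigma_y = E * elastic_strain = 158000 * 5.2e-03
sigma_y = 821.6 MPa


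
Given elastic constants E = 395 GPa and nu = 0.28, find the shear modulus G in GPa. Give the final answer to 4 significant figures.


G = E / (2*(1+nu))
G = 395 / (2*(1+0.28))
G = 154.3 GPa


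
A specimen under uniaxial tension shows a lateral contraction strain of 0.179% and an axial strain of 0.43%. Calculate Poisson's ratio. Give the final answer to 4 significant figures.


nu = -epsilon_lat / epsilon_axial
Lateral strain is contraction (negative), so using magnitudes:
nu = 0.179 / 0.43
nu = 0.4163


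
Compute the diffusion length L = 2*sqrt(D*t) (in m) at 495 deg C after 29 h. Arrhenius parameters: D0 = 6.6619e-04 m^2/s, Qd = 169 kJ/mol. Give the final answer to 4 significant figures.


Step 1: D = D0 * exp(-Qd/(R*T))
T = 768.15 K
D = 6.6619e-04 * exp(-169e3 / (8.314 * 768.15)) = 2.14332e-15 m^2/s
Step 2: L = 2*sqrt(D*t)
t = 29 h = 104400 s
L = 2*sqrt(2.14332e-15 * 104400) = 2.992e-05 m


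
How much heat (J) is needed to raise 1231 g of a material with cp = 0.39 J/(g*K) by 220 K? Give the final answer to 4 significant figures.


Q = m * cp * dT
Q = 1231 * 0.39 * 220
Q = 105600 J


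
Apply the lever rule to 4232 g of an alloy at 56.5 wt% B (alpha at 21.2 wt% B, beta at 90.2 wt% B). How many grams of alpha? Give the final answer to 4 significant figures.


f_alpha = (C_beta - C0) / (C_beta - C_alpha)
f_alpha = (90.2 - 56.5) / (90.2 - 21.2) = 0.488406
m_alpha = f_alpha * m_total = 0.488406 * 4232 = 2067 g


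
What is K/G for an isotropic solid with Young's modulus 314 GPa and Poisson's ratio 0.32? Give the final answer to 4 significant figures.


G = E / (2*(1+nu))
G = 314 / (2*(1+0.32)) = 118.939 GPa
K = E / (3*(1-2*nu))
K = 314 / (3*(1-2*0.32)) = 290.741 GPa
K/G = 290.741 / 118.939 = 2.444


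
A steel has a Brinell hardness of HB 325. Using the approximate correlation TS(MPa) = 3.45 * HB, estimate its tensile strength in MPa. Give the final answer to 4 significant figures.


TS (MPa) = 3.45 * HB
TS = 3.45 * 325
TS = 1121 MPa


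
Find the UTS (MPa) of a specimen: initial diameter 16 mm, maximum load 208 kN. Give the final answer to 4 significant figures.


A0 = pi*(d/2)^2 = pi*(16/2)^2 = 201.062 mm^2
UTS = F_max / A0 = 208*1000 / 201.062
UTS = 1035 MPa


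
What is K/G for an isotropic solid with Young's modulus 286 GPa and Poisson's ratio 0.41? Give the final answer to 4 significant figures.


G = E / (2*(1+nu))
G = 286 / (2*(1+0.41)) = 101.418 GPa
K = E / (3*(1-2*nu))
K = 286 / (3*(1-2*0.41)) = 529.63 GPa
K/G = 529.63 / 101.418 = 5.222


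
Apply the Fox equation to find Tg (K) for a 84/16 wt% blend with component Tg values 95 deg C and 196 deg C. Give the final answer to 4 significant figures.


1/Tg = w1/Tg1 + w2/Tg2 (in Kelvin)
Tg1 = 368.15 K, Tg2 = 469.15 K
1/Tg = 0.84/368.15 + 0.16/469.15
Tg = 381.3 K


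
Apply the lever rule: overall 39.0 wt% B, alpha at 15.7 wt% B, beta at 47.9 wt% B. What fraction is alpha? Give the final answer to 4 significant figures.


f_alpha = (C_beta - C0) / (C_beta - C_alpha)
f_alpha = (47.9 - 39.0) / (47.9 - 15.7)
f_alpha = 0.2764


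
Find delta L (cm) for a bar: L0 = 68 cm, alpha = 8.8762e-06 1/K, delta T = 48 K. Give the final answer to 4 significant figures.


dL = L0 * alpha * dT
dL = 68 * 8.8762e-06 * 48
dL = 0.02897 cm


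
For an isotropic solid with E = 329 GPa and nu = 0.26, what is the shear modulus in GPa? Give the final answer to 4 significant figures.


G = E / (2*(1+nu))
G = 329 / (2*(1+0.26))
G = 130.6 GPa


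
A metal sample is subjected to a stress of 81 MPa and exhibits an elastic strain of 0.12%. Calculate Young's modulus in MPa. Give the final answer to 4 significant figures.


E = sigma / epsilon
epsilon = 0.12% = 1.2e-03
E = 81 / 1.2e-03
E = 67500 MPa


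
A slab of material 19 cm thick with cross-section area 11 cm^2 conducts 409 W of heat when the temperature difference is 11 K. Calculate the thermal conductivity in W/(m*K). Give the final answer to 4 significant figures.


k = Q*L / (A*dT)
L = 0.19 m, A = 1.1e-03 m^2
k = 409 * 0.19 / (1.1e-03 * 11)
k = 6422 W/(m*K)


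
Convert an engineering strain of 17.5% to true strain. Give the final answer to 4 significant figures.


epsilon_true = ln(1 + epsilon_eng)
epsilon_true = ln(1 + 0.175)
epsilon_true = 0.1613


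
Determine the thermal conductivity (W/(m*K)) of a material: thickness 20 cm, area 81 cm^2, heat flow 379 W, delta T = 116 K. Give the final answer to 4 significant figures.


k = Q*L / (A*dT)
L = 0.2 m, A = 8.1e-03 m^2
k = 379 * 0.2 / (8.1e-03 * 116)
k = 80.67 W/(m*K)


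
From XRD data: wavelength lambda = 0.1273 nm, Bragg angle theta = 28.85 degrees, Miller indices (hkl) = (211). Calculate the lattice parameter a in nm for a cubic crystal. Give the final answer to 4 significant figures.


d = lambda / (2*sin(theta))
d = 0.1273 / (2*sin(28.85 deg))
d = 0.131912 nm
a = d * sqrt(h^2+k^2+l^2) = 0.131912 * sqrt(6)
a = 0.3231 nm


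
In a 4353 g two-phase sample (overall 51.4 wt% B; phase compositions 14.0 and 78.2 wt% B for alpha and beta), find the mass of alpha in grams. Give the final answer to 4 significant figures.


f_alpha = (C_beta - C0) / (C_beta - C_alpha)
f_alpha = (78.2 - 51.4) / (78.2 - 14.0) = 0.417445
m_alpha = f_alpha * m_total = 0.417445 * 4353 = 1817 g


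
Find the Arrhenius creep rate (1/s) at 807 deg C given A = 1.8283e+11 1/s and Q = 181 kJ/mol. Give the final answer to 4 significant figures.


rate = A * exp(-Q / (R*T))
T = 807 + 273.15 = 1080.15 K
rate = 1.8283e+11 * exp(-181e3 / (8.314 * 1080.15))
rate = 322.7 1/s


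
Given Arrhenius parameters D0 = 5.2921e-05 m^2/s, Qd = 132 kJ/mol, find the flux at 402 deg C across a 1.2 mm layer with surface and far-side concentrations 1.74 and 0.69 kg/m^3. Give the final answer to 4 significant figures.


Step 1: D = D0 * exp(-Qd/(R*T))
T = 402 + 273.15 = 675.15 K
D = 5.2921e-05 * exp(-132e3 / (8.314 * 675.15)) = 3.24156e-15 m^2/s
Step 2: J = D * (C1 - C2) / dx
J = 3.24156e-15 * (1.74 - 0.69) / 1.2e-03
J = 2.836e-12 kg/(m^2*s)


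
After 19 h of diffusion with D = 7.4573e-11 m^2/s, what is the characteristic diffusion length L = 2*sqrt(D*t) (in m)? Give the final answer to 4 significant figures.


t = 19 hr = 68400 s
Diffusion length = 2*sqrt(D*t)
= 2*sqrt(7.4573e-11 * 68400)
= 4.517e-03 m
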